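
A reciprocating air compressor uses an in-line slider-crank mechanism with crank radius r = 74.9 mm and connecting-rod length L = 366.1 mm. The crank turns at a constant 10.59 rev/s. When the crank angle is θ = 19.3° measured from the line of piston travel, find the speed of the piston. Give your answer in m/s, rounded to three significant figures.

ω = 2π·10.6 = 66.54 rad/s
For an in-line slider-crank, x = r cosθ + √(L² − r² sin²θ), so v = −rω sinθ·[1 + r cosθ/√(L² − r² sin²θ)].
With r = 0.0749 m, L = 0.3661 m, θ = 19.3°: √(L² − r² sin²θ) = 0.36526 m.
v = −0.0749·66.54·0.33051·[1 + 0.0749·0.94380/0.36526] = -1.966 m/s.
|v| = 1.966 m/s.

1.97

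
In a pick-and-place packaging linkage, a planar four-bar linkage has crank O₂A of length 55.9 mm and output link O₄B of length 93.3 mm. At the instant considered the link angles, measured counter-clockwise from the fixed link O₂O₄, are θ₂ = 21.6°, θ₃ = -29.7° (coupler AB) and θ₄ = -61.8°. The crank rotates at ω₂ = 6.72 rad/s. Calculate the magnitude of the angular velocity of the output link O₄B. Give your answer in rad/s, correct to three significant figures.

5.91

ω₂ = 6.72 rad/s
Differentiating the loop-closure r₂e^{iθ₂}+r₃e^{iθ₃}=r₁+r₄e^{iθ₄} gives r₂ω₂e^{iθ₂}+r₃ω₃e^{iθ₃}=r₄ω₄e^{iθ₄}.
Eliminating the other unknown: ω₄ = r₂ω₂ sin(θ₂−θ₃) / [r₄ sin(θ₄−θ₃)].
Numerator sine = +0.78043; denominator sine = -0.53140.
Result = 0.0559·6.72·(+0.78043) / (0.0933·(-0.53140)) = -5.9131 rad/s; magnitude 5.9131 rad/s.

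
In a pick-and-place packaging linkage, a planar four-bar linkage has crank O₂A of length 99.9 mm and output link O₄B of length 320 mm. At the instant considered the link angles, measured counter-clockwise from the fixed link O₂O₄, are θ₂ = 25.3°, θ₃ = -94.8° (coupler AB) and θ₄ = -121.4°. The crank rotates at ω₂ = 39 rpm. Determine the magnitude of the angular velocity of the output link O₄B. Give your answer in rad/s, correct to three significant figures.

ω₂ = 4.084 rad/s (from 39 rpm).
Differentiating the loop-closure r₂e^{iθ₂}+r₃e^{iθ₃}=r₁+r₄e^{iθ₄} gives r₂ω₂e^{iθ₂}+r₃ω₃e^{iθ₃}=r₄ω₄e^{iθ₄}.
Eliminating the other unknown: ω₄ = r₂ω₂ sin(θ₂−θ₃) / [r₄ sin(θ₄−θ₃)].
Numerator sine = +0.86515; denominator sine = -0.44776.
Result = 0.0999·4.084·(+0.86515) / (0.32·(-0.44776)) = -2.4635 rad/s; magnitude 2.4635 rad/s.

2.46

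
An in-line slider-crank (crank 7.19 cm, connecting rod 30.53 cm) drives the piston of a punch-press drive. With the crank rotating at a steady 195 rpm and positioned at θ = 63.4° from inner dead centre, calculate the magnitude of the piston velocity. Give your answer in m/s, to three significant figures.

ω = 2π·195/60 = 20.42 rad/s
For an in-line slider-crank, x = r cosθ + √(L² − r² sin²θ), so v = −rω sinθ·[1 + r cosθ/√(L² − r² sin²θ)].
With r = 0.0719 m, L = 0.3053 m, θ = 63.4°: √(L² − r² sin²θ) = 0.29845 m.
v = −0.0719·20.42·0.89415·[1 + 0.0719·0.44776/0.29845] = -1.4544 m/s.
|v| = 1.4544 m/s.

1.45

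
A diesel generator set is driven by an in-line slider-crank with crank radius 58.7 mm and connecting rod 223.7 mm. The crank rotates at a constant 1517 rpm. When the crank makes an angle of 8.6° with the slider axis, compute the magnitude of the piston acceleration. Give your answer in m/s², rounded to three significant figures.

ω = 2π·1517/60 = 158.9 rad/s
x(θ) = r cosθ + √(L² − r² sin²θ); with ω constant, a = ω²·d²x/dθ².
d²x/dθ² = −r cosθ − r²(cos2θ)/√u − r⁴ sin²2θ/(4u^{3/2}),  u = L² − r² sin²θ = 0.0499646 m².
Substituting r = 0.0587 m, L = 0.2237 m, θ = 8.6°: d²x/dθ² = -0.072789 m.
a = ω²·d²x/dθ² = (158.9)²·(-0.072789) = -1836.9 m/s²;  |a| = 1836.9 m/s².

1840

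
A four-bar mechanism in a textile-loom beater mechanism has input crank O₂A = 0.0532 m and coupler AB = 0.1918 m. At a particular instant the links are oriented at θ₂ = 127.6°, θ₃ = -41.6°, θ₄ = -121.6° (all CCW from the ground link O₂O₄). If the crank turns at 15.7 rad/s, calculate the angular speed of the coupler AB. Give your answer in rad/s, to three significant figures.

ω₂ = 15.7 rad/s
Differentiating the loop-closure r₂e^{iθ₂}+r₃e^{iθ₃}=r₁+r₄e^{iθ₄} gives r₂ω₂e^{iθ₂}+r₃ω₃e^{iθ₃}=r₄ω₄e^{iθ₄}.
Eliminating the other unknown: ω₃ = r₂ω₂ sin(θ₄−θ₂) / [r₃ sin(θ₃−θ₄)].
Numerator sine = +0.93483; denominator sine = +0.98481.
Result = 0.0532·15.7·(+0.93483) / (0.1918·(+0.98481)) = +4.1337 rad/s; magnitude 4.1337 rad/s.

4.13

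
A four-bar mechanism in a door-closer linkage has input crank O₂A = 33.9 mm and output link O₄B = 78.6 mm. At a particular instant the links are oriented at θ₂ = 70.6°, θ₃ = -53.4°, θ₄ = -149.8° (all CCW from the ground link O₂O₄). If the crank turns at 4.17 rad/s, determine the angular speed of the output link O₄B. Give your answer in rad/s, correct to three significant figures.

1.50

ω₂ = 4.17 rad/s
Differentiating the loop-closure r₂e^{iθ₂}+r₃e^{iθ₃}=r₁+r₄e^{iθ₄} gives r₂ω₂e^{iθ₂}+r₃ω₃e^{iθ₃}=r₄ω₄e^{iθ₄}.
Eliminating the other unknown: ω₄ = r₂ω₂ sin(θ₂−θ₃) / [r₄ sin(θ₄−θ₃)].
Numerator sine = +0.82904; denominator sine = -0.99377.
Result = 0.0339·4.17·(+0.82904) / (0.0786·(-0.99377)) = -1.5004 rad/s; magnitude 1.5004 rad/s.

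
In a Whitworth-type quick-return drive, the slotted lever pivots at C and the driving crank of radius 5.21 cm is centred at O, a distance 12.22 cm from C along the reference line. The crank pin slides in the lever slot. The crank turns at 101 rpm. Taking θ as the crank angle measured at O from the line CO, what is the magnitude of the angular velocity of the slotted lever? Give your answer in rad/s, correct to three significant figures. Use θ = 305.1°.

ω = 10.58 rad/s (from 101 rpm).
Crank pin A relative to C: A = (d + r cosθ, r sinθ); lever angle φ = atan2(r sinθ, d + r cosθ).
Differentiating tanφ: φ̇ = rω(d cosθ + r)/(d² + r² + 2dr cosθ).
d² + r² + 2dr cosθ = |CA|² = 0.0249689 m²;  d cosθ + r = +0.12237 m.
|ω_lever| = |0.0521·10.58·+0.12237| / 0.0249689 = 2.7005 rad/s.

2.70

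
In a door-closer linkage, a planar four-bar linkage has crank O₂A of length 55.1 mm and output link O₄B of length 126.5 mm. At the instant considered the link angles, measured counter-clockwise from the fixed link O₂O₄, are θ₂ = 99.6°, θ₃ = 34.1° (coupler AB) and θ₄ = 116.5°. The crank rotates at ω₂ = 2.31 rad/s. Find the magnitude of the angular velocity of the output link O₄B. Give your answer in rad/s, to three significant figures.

0.924

ω₂ = 2.31 rad/s
Differentiating the loop-closure r₂e^{iθ₂}+r₃e^{iθ₃}=r₁+r₄e^{iθ₄} gives r₂ω₂e^{iθ₂}+r₃ω₃e^{iθ₃}=r₄ω₄e^{iθ₄}.
Eliminating the other unknown: ω₄ = r₂ω₂ sin(θ₂−θ₃) / [r₄ sin(θ₄−θ₃)].
Numerator sine = +0.90996; denominator sine = +0.99122.
Result = 0.0551·2.31·(+0.90996) / (0.1265·(+0.99122)) = +0.92369 rad/s; magnitude 0.92369 rad/s.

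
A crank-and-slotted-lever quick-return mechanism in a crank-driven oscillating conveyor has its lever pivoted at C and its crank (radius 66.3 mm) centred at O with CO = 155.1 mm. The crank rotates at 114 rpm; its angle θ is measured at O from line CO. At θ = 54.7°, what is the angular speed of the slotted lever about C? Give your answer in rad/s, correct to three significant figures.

ω = 11.94 rad/s (from 114 rpm).
Crank pin A relative to C: A = (d + r cosθ, r sinθ); lever angle φ = atan2(r sinθ, d + r cosθ).
Differentiating tanφ: φ̇ = rω(d cosθ + r)/(d² + r² + 2dr cosθ).
d² + r² + 2dr cosθ = |CA|² = 0.0403361 m²;  d cosθ + r = +0.15593 m.
|ω_lever| = |0.0663·11.94·+0.15593| / 0.0403361 = 3.0596 rad/s.

3.06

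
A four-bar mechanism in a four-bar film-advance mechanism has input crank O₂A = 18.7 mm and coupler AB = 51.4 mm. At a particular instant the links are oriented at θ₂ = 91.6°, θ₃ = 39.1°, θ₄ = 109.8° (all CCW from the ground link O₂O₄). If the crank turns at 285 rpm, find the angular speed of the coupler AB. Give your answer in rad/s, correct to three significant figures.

3.59

ω₂ = 29.85 rad/s (from 285 rpm).
Differentiating the loop-closure r₂e^{iθ₂}+r₃e^{iθ₃}=r₁+r₄e^{iθ₄} gives r₂ω₂e^{iθ₂}+r₃ω₃e^{iθ₃}=r₄ω₄e^{iθ₄}.
Eliminating the other unknown: ω₃ = r₂ω₂ sin(θ₄−θ₂) / [r₃ sin(θ₃−θ₄)].
Numerator sine = +0.31233; denominator sine = -0.94380.
Result = 0.0187·29.85·(+0.31233) / (0.0514·(-0.94380)) = -3.5933 rad/s; magnitude 3.5933 rad/s.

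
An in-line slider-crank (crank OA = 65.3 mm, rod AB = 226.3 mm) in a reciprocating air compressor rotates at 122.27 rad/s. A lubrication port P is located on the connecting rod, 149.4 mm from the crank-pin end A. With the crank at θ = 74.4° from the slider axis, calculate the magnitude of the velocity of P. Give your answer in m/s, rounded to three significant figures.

8.13

ω = 122.3 rad/s.  Crank-pin speed |V_A| = rω = 7.9842 m/s, perpendicular to OA.
Rod angle: sinφ = −(r/L) sinθ ⇒ φ = -16.136°; ω_rod = −rω cosθ/√(L²−r²sin²θ) = -9.8771 rad/s.
V_P = V_A + ω_rod × AP, with AP = 0.1494 m along the rod.
Components: V_Px = −rω sinθ − a·ω_rod·sinφ = -8.1002 m/s;  V_Py = rω cosθ + a·ω_rod·cosφ = +0.72962 m/s.
|V_P| = √(V_Px² + V_Py²) = 8.133 m/s.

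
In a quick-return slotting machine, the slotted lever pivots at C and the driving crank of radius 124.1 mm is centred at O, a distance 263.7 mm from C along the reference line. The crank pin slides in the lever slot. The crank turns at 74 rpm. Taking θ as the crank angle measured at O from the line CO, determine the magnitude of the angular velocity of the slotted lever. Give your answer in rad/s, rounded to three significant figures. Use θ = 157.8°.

4.74

ω = 7.749 rad/s (from 74 rpm).
Crank pin A relative to C: A = (d + r cosθ, r sinθ); lever angle φ = atan2(r sinθ, d + r cosθ).
Differentiating tanφ: φ̇ = rω(d cosθ + r)/(d² + r² + 2dr cosθ).
d² + r² + 2dr cosθ = |CA|² = 0.02434 m²;  d cosθ + r = -0.12005 m.
|ω_lever| = |0.1241·7.749·-0.12005| / 0.02434 = 4.7433 rad/s.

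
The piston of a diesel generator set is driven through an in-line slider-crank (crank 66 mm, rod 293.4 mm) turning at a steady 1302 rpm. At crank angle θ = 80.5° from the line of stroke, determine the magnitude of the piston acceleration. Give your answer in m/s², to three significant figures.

ω = 2π·1302/60 = 136.3 rad/s
x(θ) = r cosθ + √(L² − r² sin²θ); with ω constant, a = ω²·d²x/dθ².
d²x/dθ² = −r cosθ − r²(cos2θ)/√u − r⁴ sin²2θ/(4u^{3/2}),  u = L² − r² sin²θ = 0.0818462 m².
Substituting r = 0.066 m, L = 0.2934 m, θ = 80.5°: d²x/dθ² = +0.0034819 m.
a = ω²·d²x/dθ² = (136.3)²·(+0.0034819) = +64.729 m/s²;  |a| = 64.729 m/s².

64.7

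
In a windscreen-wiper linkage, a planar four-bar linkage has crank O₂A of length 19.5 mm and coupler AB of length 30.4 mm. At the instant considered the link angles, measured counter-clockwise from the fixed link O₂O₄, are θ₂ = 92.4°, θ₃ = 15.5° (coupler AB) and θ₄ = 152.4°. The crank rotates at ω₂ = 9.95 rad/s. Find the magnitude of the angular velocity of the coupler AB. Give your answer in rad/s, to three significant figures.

8.09

ω₂ = 9.95 rad/s
Differentiating the loop-closure r₂e^{iθ₂}+r₃e^{iθ₃}=r₁+r₄e^{iθ₄} gives r₂ω₂e^{iθ₂}+r₃ω₃e^{iθ₃}=r₄ω₄e^{iθ₄}.
Eliminating the other unknown: ω₃ = r₂ω₂ sin(θ₄−θ₂) / [r₃ sin(θ₃−θ₄)].
Numerator sine = +0.86603; denominator sine = -0.68327.
Result = 0.0195·9.95·(+0.86603) / (0.0304·(-0.68327)) = -8.0895 rad/s; magnitude 8.0895 rad/s.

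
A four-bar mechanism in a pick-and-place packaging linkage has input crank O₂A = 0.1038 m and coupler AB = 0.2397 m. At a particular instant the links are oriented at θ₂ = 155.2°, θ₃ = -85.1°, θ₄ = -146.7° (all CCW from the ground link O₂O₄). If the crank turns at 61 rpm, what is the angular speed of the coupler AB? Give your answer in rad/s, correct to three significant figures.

2.67

ω₂ = 6.388 rad/s (from 61 rpm).
Differentiating the loop-closure r₂e^{iθ₂}+r₃e^{iθ₃}=r₁+r₄e^{iθ₄} gives r₂ω₂e^{iθ₂}+r₃ω₃e^{iθ₃}=r₄ω₄e^{iθ₄}.
Eliminating the other unknown: ω₃ = r₂ω₂ sin(θ₄−θ₂) / [r₃ sin(θ₃−θ₄)].
Numerator sine = +0.84897; denominator sine = +0.87965.
Result = 0.1038·6.388·(+0.84897) / (0.2397·(+0.87965)) = +2.6698 rad/s; magnitude 2.6698 rad/s.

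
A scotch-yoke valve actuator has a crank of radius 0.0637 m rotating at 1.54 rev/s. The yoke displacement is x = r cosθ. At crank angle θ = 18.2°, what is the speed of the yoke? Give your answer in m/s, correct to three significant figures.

ω = 9.676 rad/s (from 1.54 rev/s).
x = r cosθ ⇒ ẋ = −rω sinθ.
|v| = rω|sinθ| = 0.0637·9.676·|sin 18.2°| = 0.19251 m/s.

0.193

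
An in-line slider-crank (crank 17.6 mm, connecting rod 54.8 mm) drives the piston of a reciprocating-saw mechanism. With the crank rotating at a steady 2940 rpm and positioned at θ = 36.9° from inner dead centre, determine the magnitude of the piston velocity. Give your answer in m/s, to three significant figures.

4.11

ω = 2π·2940/60 = 307.9 rad/s
For an in-line slider-crank, x = r cosθ + √(L² − r² sin²θ), so v = −rω sinθ·[1 + r cosθ/√(L² − r² sin²θ)].
With r = 0.0176 m, L = 0.0548 m, θ = 36.9°: √(L² − r² sin²θ) = 0.053771 m.
v = −0.0176·307.9·0.60042·[1 + 0.0176·0.79968/0.053771] = -4.105 m/s.
|v| = 4.105 m/s.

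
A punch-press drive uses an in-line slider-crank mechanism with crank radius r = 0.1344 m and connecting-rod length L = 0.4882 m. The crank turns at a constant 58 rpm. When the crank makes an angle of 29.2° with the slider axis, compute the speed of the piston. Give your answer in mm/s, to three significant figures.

495

ω = 2π·58/60 = 6.074 rad/s
For an in-line slider-crank, x = r cosθ + √(L² − r² sin²θ), so v = −rω sinθ·[1 + r cosθ/√(L² − r² sin²θ)].
With r = 0.1344 m, L = 0.4882 m, θ = 29.2°: √(L² − r² sin²θ) = 0.48378 m.
v = −0.1344·6.074·0.48786·[1 + 0.1344·0.87292/0.48378] = -0.49482 m/s.
|v| = 0.49482 m/s = 494.82 mm/s.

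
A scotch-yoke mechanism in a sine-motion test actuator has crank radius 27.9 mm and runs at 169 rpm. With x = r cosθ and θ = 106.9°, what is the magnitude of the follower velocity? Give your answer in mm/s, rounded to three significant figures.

ω = 17.7 rad/s (from 169 rpm).
x = r cosθ ⇒ ẋ = −rω sinθ.
|v| = rω|sinθ| = 0.0279·17.7·|sin 106.9°| = 0.47244 m/s = 472.44 mm/s.

472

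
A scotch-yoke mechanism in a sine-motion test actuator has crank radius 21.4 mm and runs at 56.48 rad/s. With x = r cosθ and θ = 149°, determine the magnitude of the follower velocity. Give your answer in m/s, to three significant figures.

0.623

ω = 56.48 rad/s
x = r cosθ ⇒ ẋ = −rω sinθ.
|v| = rω|sinθ| = 0.0214·56.48·|sin 149°| = 0.62251 m/s.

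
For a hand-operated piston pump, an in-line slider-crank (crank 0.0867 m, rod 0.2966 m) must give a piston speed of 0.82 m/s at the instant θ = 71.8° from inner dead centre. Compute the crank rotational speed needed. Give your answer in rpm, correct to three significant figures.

For an in-line slider-crank, |v_piston| = rω|sinθ|·[1 + r cosθ/√(L² − r² sin²θ)].
With r = 0.0867 m, L = 0.2966 m, θ = 71.8°: the bracketed kinematic factor |dx/dθ| = 0.09019 m.
ω = v/|dx/dθ| = 0.82/0.09019 = 9.0919 rad/s.
N = 60ω/(2π) = 86.821 rpm.

86.8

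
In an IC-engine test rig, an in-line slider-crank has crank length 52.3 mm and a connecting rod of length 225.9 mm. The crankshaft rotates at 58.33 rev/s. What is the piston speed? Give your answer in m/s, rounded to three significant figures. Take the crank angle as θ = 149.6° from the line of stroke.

7.75

ω = 2π·58.3 = 366.5 rad/s
For an in-line slider-crank, x = r cosθ + √(L² − r² sin²θ), so v = −rω sinθ·[1 + r cosθ/√(L² − r² sin²θ)].
With r = 0.0523 m, L = 0.2259 m, θ = 149.6°: √(L² − r² sin²θ) = 0.22434 m.
v = −0.0523·366.5·0.50603·[1 + 0.0523·-0.86251/0.22434] = -7.7493 m/s.
|v| = 7.7493 m/s.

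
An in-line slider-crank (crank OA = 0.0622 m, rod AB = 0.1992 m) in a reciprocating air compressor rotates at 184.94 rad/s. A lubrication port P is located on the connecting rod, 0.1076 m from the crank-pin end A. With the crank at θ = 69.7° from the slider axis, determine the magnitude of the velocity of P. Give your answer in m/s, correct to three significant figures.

11.6

ω = 184.9 rad/s.  Crank-pin speed |V_A| = rω = 11.503 m/s, perpendicular to OA.
Rod angle: sinφ = −(r/L) sinθ ⇒ φ = -17.029°; ω_rod = −rω cosθ/√(L²−r²sin²θ) = -20.953 rad/s.
V_P = V_A + ω_rod × AP, with AP = 0.1076 m along the rod.
Components: V_Px = −rω sinθ − a·ω_rod·sinφ = -11.449 m/s;  V_Py = rω cosθ + a·ω_rod·cosφ = +1.8352 m/s.
|V_P| = √(V_Px² + V_Py²) = 11.595 m/s.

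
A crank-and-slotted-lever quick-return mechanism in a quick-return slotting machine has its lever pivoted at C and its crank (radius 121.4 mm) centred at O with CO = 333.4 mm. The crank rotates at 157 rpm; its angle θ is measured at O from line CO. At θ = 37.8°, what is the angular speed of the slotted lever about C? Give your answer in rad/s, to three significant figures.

ω = 16.44 rad/s (from 157 rpm).
Crank pin A relative to C: A = (d + r cosθ, r sinθ); lever angle φ = atan2(r sinθ, d + r cosθ).
Differentiating tanφ: φ̇ = rω(d cosθ + r)/(d² + r² + 2dr cosθ).
d² + r² + 2dr cosθ = |CA|² = 0.189856 m²;  d cosθ + r = +0.38484 m.
|ω_lever| = |0.1214·16.44·+0.38484| / 0.189856 = 4.0458 rad/s.

4.05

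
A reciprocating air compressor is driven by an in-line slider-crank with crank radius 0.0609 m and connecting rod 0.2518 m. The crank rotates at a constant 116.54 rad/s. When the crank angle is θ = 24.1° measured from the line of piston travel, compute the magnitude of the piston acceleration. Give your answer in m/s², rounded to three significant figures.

ω = 116.5 rad/s
x(θ) = r cosθ + √(L² − r² sin²θ); with ω constant, a = ω²·d²x/dθ².
d²x/dθ² = −r cosθ − r²(cos2θ)/√u − r⁴ sin²2θ/(4u^{3/2}),  u = L² − r² sin²θ = 0.0627849 m².
Substituting r = 0.0609 m, L = 0.2518 m, θ = 24.1°: d²x/dθ² = -0.065579 m.
a = ω²·d²x/dθ² = (116.5)²·(-0.065579) = -890.66 m/s²;  |a| = 890.66 m/s².

891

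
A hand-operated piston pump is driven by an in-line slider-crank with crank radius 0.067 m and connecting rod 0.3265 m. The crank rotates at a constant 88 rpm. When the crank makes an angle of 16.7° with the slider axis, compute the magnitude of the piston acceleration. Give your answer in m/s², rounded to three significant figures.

ω = 2π·88/60 = 9.215 rad/s
x(θ) = r cosθ + √(L² − r² sin²θ); with ω constant, a = ω²·d²x/dθ².
d²x/dθ² = −r cosθ − r²(cos2θ)/√u − r⁴ sin²2θ/(4u^{3/2}),  u = L² − r² sin²θ = 0.106232 m².
Substituting r = 0.067 m, L = 0.3265 m, θ = 16.7°: d²x/dθ² = -0.075716 m.
a = ω²·d²x/dθ² = (9.215)²·(-0.075716) = -6.43 m/s²;  |a| = 6.43 m/s².

6.43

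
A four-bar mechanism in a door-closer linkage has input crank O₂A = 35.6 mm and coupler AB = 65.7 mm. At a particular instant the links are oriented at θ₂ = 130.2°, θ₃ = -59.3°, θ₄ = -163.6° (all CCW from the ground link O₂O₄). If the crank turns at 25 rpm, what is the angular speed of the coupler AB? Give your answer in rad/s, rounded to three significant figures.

ω₂ = 2.618 rad/s (from 25 rpm).
Differentiating the loop-closure r₂e^{iθ₂}+r₃e^{iθ₃}=r₁+r₄e^{iθ₄} gives r₂ω₂e^{iθ₂}+r₃ω₃e^{iθ₃}=r₄ω₄e^{iθ₄}.
Eliminating the other unknown: ω₃ = r₂ω₂ sin(θ₄−θ₂) / [r₃ sin(θ₃−θ₄)].
Numerator sine = +0.91496; denominator sine = +0.96902.
Result = 0.0356·2.618·(+0.91496) / (0.0657·(+0.96902)) = +1.3394 rad/s; magnitude 1.3394 rad/s.

1.34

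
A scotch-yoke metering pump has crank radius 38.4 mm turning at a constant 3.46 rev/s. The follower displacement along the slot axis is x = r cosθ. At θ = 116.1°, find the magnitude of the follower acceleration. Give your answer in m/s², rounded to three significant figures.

ω = 21.74 rad/s (from 3.46 rev/s).
x = r cosθ ⇒ ẍ = −rω² cosθ (ω constant).
|a| = rω²|cosθ| = 0.0384·(21.74)²·|cos 116.1°| = 7.9843 m/s².

7.98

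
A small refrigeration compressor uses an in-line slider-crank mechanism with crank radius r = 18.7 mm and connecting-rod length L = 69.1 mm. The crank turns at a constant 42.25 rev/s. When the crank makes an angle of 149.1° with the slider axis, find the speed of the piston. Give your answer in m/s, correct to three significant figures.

ω = 2π·42.2 = 265.5 rad/s
For an in-line slider-crank, x = r cosθ + √(L² − r² sin²θ), so v = −rω sinθ·[1 + r cosθ/√(L² − r² sin²θ)].
With r = 0.0187 m, L = 0.0691 m, θ = 149.1°: √(L² − r² sin²θ) = 0.068429 m.
v = −0.0187·265.5·0.51354·[1 + 0.0187·-0.85806/0.068429] = -1.9515 m/s.
|v| = 1.9515 m/s.

1.95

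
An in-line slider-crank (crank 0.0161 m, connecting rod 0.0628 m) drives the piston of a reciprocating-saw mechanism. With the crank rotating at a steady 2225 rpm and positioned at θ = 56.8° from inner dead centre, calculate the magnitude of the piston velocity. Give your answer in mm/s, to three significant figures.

3590

ω = 2π·2225/60 = 233 rad/s
For an in-line slider-crank, x = r cosθ + √(L² − r² sin²θ), so v = −rω sinθ·[1 + r cosθ/√(L² − r² sin²θ)].
With r = 0.0161 m, L = 0.0628 m, θ = 56.8°: √(L² − r² sin²θ) = 0.061338 m.
v = −0.0161·233·0.83676·[1 + 0.0161·0.54756/0.061338] = -3.5901 m/s.
|v| = 3.5901 m/s = 3590.1 mm/s.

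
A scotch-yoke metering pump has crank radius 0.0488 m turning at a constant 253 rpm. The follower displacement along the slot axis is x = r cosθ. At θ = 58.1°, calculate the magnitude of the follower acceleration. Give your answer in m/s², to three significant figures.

18.1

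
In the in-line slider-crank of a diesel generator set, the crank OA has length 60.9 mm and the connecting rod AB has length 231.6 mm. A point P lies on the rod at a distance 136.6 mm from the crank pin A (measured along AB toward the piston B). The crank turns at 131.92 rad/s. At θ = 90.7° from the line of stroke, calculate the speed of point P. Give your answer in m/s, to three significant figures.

8.02

ω = 131.9 rad/s.  Crank-pin speed |V_A| = rω = 8.0339 m/s, perpendicular to OA.
Rod angle: sinφ = −(r/L) sinθ ⇒ φ = -15.244°; ω_rod = −rω cosθ/√(L²−r²sin²θ) = +0.43925 rad/s.
V_P = V_A + ω_rod × AP, with AP = 0.1366 m along the rod.
Components: V_Px = −rω sinθ − a·ω_rod·sinφ = -8.0176 m/s;  V_Py = rω cosθ + a·ω_rod·cosφ = -0.04026 m/s.
|V_P| = √(V_Px² + V_Py²) = 8.0177 m/s.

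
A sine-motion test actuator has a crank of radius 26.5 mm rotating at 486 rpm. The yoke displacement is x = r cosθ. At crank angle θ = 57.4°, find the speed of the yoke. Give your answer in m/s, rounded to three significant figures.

ω = 50.89 rad/s (from 486 rpm).
x = r cosθ ⇒ ẋ = −rω sinθ.
|v| = rω|sinθ| = 0.0265·50.89·|sin 57.4°| = 1.1362 m/s.

1.14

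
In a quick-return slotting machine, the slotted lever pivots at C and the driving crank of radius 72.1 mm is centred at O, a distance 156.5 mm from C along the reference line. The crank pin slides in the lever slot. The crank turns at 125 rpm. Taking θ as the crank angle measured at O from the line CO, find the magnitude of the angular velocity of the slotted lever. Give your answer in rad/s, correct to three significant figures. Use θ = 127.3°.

ω = 13.09 rad/s (from 125 rpm).
Crank pin A relative to C: A = (d + r cosθ, r sinθ); lever angle φ = atan2(r sinθ, d + r cosθ).
Differentiating tanφ: φ̇ = rω(d cosθ + r)/(d² + r² + 2dr cosθ).
d² + r² + 2dr cosθ = |CA|² = 0.0160151 m²;  d cosθ + r = -0.022737 m.
|ω_lever| = |0.0721·13.09·-0.022737| / 0.0160151 = 1.3399 rad/s.

1.34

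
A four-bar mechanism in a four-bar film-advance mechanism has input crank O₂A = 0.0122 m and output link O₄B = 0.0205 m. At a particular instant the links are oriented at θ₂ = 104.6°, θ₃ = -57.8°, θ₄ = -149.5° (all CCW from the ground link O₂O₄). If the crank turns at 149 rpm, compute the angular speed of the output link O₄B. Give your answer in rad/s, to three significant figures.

2.81

ω₂ = 15.6 rad/s (from 149 rpm).
Differentiating the loop-closure r₂e^{iθ₂}+r₃e^{iθ₃}=r₁+r₄e^{iθ₄} gives r₂ω₂e^{iθ₂}+r₃ω₃e^{iθ₃}=r₄ω₄e^{iθ₄}.
Eliminating the other unknown: ω₄ = r₂ω₂ sin(θ₂−θ₃) / [r₄ sin(θ₄−θ₃)].
Numerator sine = +0.30237; denominator sine = -0.99956.
Result = 0.0122·15.6·(+0.30237) / (0.0205·(-0.99956)) = -2.809 rad/s; magnitude 2.809 rad/s.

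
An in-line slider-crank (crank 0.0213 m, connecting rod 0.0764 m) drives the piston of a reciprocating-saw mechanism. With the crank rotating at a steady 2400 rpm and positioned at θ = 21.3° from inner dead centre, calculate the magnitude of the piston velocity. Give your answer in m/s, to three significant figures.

2.45

ω = 2π·2400/60 = 251.3 rad/s
For an in-line slider-crank, x = r cosθ + √(L² − r² sin²θ), so v = −rω sinθ·[1 + r cosθ/√(L² − r² sin²θ)].
With r = 0.0213 m, L = 0.0764 m, θ = 21.3°: √(L² − r² sin²θ) = 0.076007 m.
v = −0.0213·251.3·0.36325·[1 + 0.0213·0.93169/0.076007] = -2.4523 m/s.
|v| = 2.4523 m/s.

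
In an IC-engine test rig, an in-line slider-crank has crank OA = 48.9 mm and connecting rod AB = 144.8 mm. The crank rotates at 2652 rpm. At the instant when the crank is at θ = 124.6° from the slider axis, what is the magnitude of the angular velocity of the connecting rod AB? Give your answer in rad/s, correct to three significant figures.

ω = 277.7 rad/s (converted from 2652 rpm).
The rod makes angle φ with the slider axis where L sinφ = r sinθ; differentiating, L cosφ·φ̇ = r ω cosθ.
L cosφ = √(L² − r² sin²θ) = 0.13909 m.
|ω_rod| = r ω |cosθ| / √(L² − r² sin²θ) = 0.0489·277.7·0.56784/0.13909 = 55.441 rad/s.

55.4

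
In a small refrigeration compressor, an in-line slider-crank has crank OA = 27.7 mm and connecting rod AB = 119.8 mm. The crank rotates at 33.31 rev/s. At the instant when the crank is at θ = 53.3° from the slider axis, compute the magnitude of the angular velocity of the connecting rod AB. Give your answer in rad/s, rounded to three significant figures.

ω = 209.3 rad/s (converted from 33.31 rev/s).
The rod makes angle φ with the slider axis where L sinφ = r sinθ; differentiating, L cosφ·φ̇ = r ω cosθ.
L cosφ = √(L² − r² sin²θ) = 0.11772 m.
|ω_rod| = r ω |cosθ| / √(L² − r² sin²θ) = 0.0277·209.3·0.59763/0.11772 = 29.431 rad/s.

29.4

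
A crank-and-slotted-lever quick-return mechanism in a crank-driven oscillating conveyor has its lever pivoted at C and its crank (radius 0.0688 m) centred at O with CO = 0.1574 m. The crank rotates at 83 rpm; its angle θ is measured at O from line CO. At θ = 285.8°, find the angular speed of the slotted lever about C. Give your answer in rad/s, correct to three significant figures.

1.89

ω = 8.692 rad/s (from 83 rpm).
Crank pin A relative to C: A = (d + r cosθ, r sinθ); lever angle φ = atan2(r sinθ, d + r cosθ).
Differentiating tanφ: φ̇ = rω(d cosθ + r)/(d² + r² + 2dr cosθ).
d² + r² + 2dr cosθ = |CA|² = 0.0354053 m²;  d cosθ + r = +0.11166 m.
|ω_lever| = |0.0688·8.692·+0.11166| / 0.0354053 = 1.8859 rad/s.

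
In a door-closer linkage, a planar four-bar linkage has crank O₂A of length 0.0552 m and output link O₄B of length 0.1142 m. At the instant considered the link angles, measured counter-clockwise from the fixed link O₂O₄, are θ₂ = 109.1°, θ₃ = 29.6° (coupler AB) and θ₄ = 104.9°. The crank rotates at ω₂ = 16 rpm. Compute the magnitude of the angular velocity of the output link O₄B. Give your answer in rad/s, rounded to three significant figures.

ω₂ = 1.676 rad/s (from 16 rpm).
Differentiating the loop-closure r₂e^{iθ₂}+r₃e^{iθ₃}=r₁+r₄e^{iθ₄} gives r₂ω₂e^{iθ₂}+r₃ω₃e^{iθ₃}=r₄ω₄e^{iθ₄}.
Eliminating the other unknown: ω₄ = r₂ω₂ sin(θ₂−θ₃) / [r₄ sin(θ₄−θ₃)].
Numerator sine = +0.98325; denominator sine = +0.96727.
Result = 0.0552·1.676·(+0.98325) / (0.1142·(+0.96727)) = +0.82327 rad/s; magnitude 0.82327 rad/s.

0.823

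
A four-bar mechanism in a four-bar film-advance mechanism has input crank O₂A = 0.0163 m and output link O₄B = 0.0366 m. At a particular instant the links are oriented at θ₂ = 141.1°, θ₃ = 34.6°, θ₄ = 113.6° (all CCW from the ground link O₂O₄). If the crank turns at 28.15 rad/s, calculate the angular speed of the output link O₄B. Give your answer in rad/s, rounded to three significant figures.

ω₂ = 28.15 rad/s
Differentiating the loop-closure r₂e^{iθ₂}+r₃e^{iθ₃}=r₁+r₄e^{iθ₄} gives r₂ω₂e^{iθ₂}+r₃ω₃e^{iθ₃}=r₄ω₄e^{iθ₄}.
Eliminating the other unknown: ω₄ = r₂ω₂ sin(θ₂−θ₃) / [r₄ sin(θ₄−θ₃)].
Numerator sine = +0.95882; denominator sine = +0.98163.
Result = 0.0163·28.15·(+0.95882) / (0.0366·(+0.98163)) = +12.245 rad/s; magnitude 12.245 rad/s.

12.2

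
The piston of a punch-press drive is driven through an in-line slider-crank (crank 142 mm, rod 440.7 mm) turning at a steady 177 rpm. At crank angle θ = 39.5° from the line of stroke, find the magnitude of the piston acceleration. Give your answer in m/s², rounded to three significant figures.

41.1

ω = 2π·177/60 = 18.54 rad/s
x(θ) = r cosθ + √(L² − r² sin²θ); with ω constant, a = ω²·d²x/dθ².
d²x/dθ² = −r cosθ − r²(cos2θ)/√u − r⁴ sin²2θ/(4u^{3/2}),  u = L² − r² sin²θ = 0.186058 m².
Substituting r = 0.142 m, L = 0.4407 m, θ = 39.5°: d²x/dθ² = -0.11971 m.
a = ω²·d²x/dθ² = (18.54)²·(-0.11971) = -41.128 m/s²;  |a| = 41.128 m/s².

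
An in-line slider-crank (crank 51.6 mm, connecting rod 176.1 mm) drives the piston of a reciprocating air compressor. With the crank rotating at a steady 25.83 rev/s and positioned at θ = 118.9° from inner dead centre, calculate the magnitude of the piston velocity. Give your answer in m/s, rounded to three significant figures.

6.26

ω = 2π·25.8 = 162.3 rad/s
For an in-line slider-crank, x = r cosθ + √(L² − r² sin²θ), so v = −rω sinθ·[1 + r cosθ/√(L² − r² sin²θ)].
With r = 0.0516 m, L = 0.1761 m, θ = 118.9°: √(L² − r² sin²θ) = 0.17021 m.
v = −0.0516·162.3·0.87546·[1 + 0.0516·-0.48328/0.17021] = -6.2573 m/s.
|v| = 6.2573 m/s.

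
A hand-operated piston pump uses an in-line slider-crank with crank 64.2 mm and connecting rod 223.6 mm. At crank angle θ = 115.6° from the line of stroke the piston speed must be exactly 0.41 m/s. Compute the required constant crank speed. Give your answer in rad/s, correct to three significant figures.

For an in-line slider-crank, |v_piston| = rω|sinθ|·[1 + r cosθ/√(L² − r² sin²θ)].
With r = 0.0642 m, L = 0.2236 m, θ = 115.6°: the bracketed kinematic factor |dx/dθ| = 0.050461 m.
ω = v/|dx/dθ| = 0.41/0.050461 = 8.1251 rad/s.

8.13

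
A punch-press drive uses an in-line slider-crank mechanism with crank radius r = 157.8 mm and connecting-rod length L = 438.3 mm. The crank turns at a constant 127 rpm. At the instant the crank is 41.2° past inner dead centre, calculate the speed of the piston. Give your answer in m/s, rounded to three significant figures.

ω = 2π·127/60 = 13.3 rad/s
For an in-line slider-crank, x = r cosθ + √(L² − r² sin²θ), so v = −rω sinθ·[1 + r cosθ/√(L² − r² sin²θ)].
With r = 0.1578 m, L = 0.4383 m, θ = 41.2°: √(L² − r² sin²θ) = 0.4258 m.
v = −0.1578·13.3·0.65869·[1 + 0.1578·0.75241/0.4258] = -1.7678 m/s.
|v| = 1.7678 m/s.

1.77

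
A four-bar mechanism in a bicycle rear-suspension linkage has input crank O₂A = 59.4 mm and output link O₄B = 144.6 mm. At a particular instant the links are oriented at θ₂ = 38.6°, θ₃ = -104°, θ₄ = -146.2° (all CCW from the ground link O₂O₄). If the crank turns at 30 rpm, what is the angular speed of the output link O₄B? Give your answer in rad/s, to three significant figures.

1.17

ω₂ = 3.142 rad/s (from 30 rpm).
Differentiating the loop-closure r₂e^{iθ₂}+r₃e^{iθ₃}=r₁+r₄e^{iθ₄} gives r₂ω₂e^{iθ₂}+r₃ω₃e^{iθ₃}=r₄ω₄e^{iθ₄}.
Eliminating the other unknown: ω₄ = r₂ω₂ sin(θ₂−θ₃) / [r₄ sin(θ₄−θ₃)].
Numerator sine = +0.60738; denominator sine = -0.67172.
Result = 0.0594·3.142·(+0.60738) / (0.1446·(-0.67172)) = -1.1669 rad/s; magnitude 1.1669 rad/s.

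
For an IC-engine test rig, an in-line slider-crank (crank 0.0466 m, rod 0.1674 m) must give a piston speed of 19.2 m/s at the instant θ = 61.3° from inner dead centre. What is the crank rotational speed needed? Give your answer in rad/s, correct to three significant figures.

For an in-line slider-crank, |v_piston| = rω|sinθ|·[1 + r cosθ/√(L² − r² sin²θ)].
With r = 0.0466 m, L = 0.1674 m, θ = 61.3°: the bracketed kinematic factor |dx/dθ| = 0.04651 m.
ω = v/|dx/dθ| = 19.2/0.04651 = 412.82 rad/s.

413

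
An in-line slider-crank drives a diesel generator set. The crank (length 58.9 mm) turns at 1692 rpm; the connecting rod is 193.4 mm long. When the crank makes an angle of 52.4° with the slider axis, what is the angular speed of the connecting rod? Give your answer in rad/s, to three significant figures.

ω = 177.2 rad/s (converted from 1692 rpm).
The rod makes angle φ with the slider axis where L sinφ = r sinθ; differentiating, L cosφ·φ̇ = r ω cosθ.
L cosφ = √(L² − r² sin²θ) = 0.18769 m.
|ω_rod| = r ω |cosθ| / √(L² − r² sin²θ) = 0.0589·177.2·0.61015/0.18769 = 33.927 rad/s.

33.9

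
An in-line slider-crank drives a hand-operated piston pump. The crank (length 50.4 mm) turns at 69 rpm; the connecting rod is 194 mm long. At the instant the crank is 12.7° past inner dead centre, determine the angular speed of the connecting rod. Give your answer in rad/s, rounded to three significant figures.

ω = 7.226 rad/s (converted from 69 rpm).
The rod makes angle φ with the slider axis where L sinφ = r sinθ; differentiating, L cosφ·φ̇ = r ω cosθ.
L cosφ = √(L² − r² sin²θ) = 0.19368 m.
|ω_rod| = r ω |cosθ| / √(L² − r² sin²θ) = 0.0504·7.226·0.97553/0.19368 = 1.8343 rad/s.

1.83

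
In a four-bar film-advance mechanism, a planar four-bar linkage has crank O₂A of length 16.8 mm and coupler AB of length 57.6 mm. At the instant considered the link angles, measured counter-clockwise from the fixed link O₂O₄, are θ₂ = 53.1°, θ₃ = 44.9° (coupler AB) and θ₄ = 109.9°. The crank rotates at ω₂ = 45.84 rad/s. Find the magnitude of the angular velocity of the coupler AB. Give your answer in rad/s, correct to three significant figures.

12.3

ω₂ = 45.84 rad/s
Differentiating the loop-closure r₂e^{iθ₂}+r₃e^{iθ₃}=r₁+r₄e^{iθ₄} gives r₂ω₂e^{iθ₂}+r₃ω₃e^{iθ₃}=r₄ω₄e^{iθ₄}.
Eliminating the other unknown: ω₃ = r₂ω₂ sin(θ₄−θ₂) / [r₃ sin(θ₃−θ₄)].
Numerator sine = +0.83676; denominator sine = -0.90631.
Result = 0.0168·45.84·(+0.83676) / (0.0576·(-0.90631)) = -12.344 rad/s; magnitude 12.344 rad/s.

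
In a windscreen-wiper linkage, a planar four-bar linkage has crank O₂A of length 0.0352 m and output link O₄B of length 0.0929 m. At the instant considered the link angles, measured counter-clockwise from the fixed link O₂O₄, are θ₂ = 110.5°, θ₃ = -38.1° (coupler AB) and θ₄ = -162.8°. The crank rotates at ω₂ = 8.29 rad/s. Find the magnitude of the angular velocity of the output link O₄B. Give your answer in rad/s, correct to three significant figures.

1.99

ω₂ = 8.29 rad/s
Differentiating the loop-closure r₂e^{iθ₂}+r₃e^{iθ₃}=r₁+r₄e^{iθ₄} gives r₂ω₂e^{iθ₂}+r₃ω₃e^{iθ₃}=r₄ω₄e^{iθ₄}.
Eliminating the other unknown: ω₄ = r₂ω₂ sin(θ₂−θ₃) / [r₄ sin(θ₄−θ₃)].
Numerator sine = +0.52101; denominator sine = -0.82214.
Result = 0.0352·8.29·(+0.52101) / (0.0929·(-0.82214)) = -1.9906 rad/s; magnitude 1.9906 rad/s.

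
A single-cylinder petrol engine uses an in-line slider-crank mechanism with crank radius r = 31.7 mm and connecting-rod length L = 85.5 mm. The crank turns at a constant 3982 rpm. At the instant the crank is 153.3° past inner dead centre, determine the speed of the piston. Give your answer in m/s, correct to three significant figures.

3.94

ω = 2π·3982/60 = 417 rad/s
For an in-line slider-crank, x = r cosθ + √(L² − r² sin²θ), so v = −rω sinθ·[1 + r cosθ/√(L² − r² sin²θ)].
With r = 0.0317 m, L = 0.0855 m, θ = 153.3°: √(L² − r² sin²θ) = 0.084305 m.
v = −0.0317·417·0.44932·[1 + 0.0317·-0.89337/0.084305] = -3.9442 m/s.
|v| = 3.9442 m/s.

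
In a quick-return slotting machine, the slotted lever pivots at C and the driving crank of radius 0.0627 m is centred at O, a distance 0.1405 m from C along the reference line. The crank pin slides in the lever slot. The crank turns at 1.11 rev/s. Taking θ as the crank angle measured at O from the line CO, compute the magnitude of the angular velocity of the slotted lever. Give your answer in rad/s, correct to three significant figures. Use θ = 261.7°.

0.878

ω = 6.974 rad/s (from 1.11 rev/s).
Crank pin A relative to C: A = (d + r cosθ, r sinθ); lever angle φ = atan2(r sinθ, d + r cosθ).
Differentiating tanφ: φ̇ = rω(d cosθ + r)/(d² + r² + 2dr cosθ).
d² + r² + 2dr cosθ = |CA|² = 0.0211282 m²;  d cosθ + r = +0.042418 m.
|ω_lever| = |0.0627·6.974·+0.042418| / 0.0211282 = 0.87793 rad/s.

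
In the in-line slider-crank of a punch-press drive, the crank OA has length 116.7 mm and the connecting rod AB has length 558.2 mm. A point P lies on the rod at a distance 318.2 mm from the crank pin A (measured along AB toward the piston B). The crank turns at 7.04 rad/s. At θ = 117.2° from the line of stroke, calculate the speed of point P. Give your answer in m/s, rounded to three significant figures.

ω = 7.04 rad/s.  Crank-pin speed |V_A| = rω = 0.82157 m/s, perpendicular to OA.
Rod angle: sinφ = −(r/L) sinθ ⇒ φ = -10.716°; ω_rod = −rω cosθ/√(L²−r²sin²θ) = +0.68471 rad/s.
V_P = V_A + ω_rod × AP, with AP = 0.3182 m along the rod.
Components: V_Px = −rω sinθ − a·ω_rod·sinφ = -0.6902 m/s;  V_Py = rω cosθ + a·ω_rod·cosφ = -0.16146 m/s.
|V_P| = √(V_Px² + V_Py²) = 0.70884 m/s.

0.709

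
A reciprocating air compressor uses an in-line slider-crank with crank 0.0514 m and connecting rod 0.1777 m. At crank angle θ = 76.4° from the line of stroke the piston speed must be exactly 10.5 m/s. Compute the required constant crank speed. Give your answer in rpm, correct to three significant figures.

1870

For an in-line slider-crank, |v_piston| = rω|sinθ|·[1 + r cosθ/√(L² − r² sin²θ)].
With r = 0.0514 m, L = 0.1777 m, θ = 76.4°: the bracketed kinematic factor |dx/dθ| = 0.0535 m.
ω = v/|dx/dθ| = 10.5/0.0535 = 196.26 rad/s.
N = 60ω/(2π) = 1874.2 rpm.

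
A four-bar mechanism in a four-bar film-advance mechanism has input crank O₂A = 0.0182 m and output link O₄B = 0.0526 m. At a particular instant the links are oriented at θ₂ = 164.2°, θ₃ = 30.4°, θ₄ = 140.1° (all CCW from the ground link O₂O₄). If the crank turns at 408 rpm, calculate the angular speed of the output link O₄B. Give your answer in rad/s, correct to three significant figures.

ω₂ = 42.73 rad/s (from 408 rpm).
Differentiating the loop-closure r₂e^{iθ₂}+r₃e^{iθ₃}=r₁+r₄e^{iθ₄} gives r₂ω₂e^{iθ₂}+r₃ω₃e^{iθ₃}=r₄ω₄e^{iθ₄}.
Eliminating the other unknown: ω₄ = r₂ω₂ sin(θ₂−θ₃) / [r₄ sin(θ₄−θ₃)].
Numerator sine = +0.72176; denominator sine = +0.94147.
Result = 0.0182·42.73·(+0.72176) / (0.0526·(+0.94147)) = +11.333 rad/s; magnitude 11.333 rad/s.

11.3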